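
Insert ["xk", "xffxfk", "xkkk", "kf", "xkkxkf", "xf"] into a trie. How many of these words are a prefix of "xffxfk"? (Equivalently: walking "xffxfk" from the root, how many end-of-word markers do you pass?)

Walk "xffxfk" from the root; an end-of-word marker is hit whenever a stored word is a prefix of "xffxfk".
Prefixes of the query that are stored words: "xf", "xffxfk"
Count: 2

2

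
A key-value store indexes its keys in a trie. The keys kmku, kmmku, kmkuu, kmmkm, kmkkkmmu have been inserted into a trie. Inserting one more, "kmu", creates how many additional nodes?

1

Walking "kmu" from the root, the first 2 characters ("km") follow existing edges; "u" is the first miss.
New nodes needed: |"kmu"| − 2 = 3 − 2 = 1.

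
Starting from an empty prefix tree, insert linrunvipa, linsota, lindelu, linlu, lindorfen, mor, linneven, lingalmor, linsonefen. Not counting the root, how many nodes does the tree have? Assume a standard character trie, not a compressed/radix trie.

44

For each word, the new-node count is its length minus the longest prefix already in the trie:
  "linrunvipa" → 10 new (l, i, n, r, u, n, v, i, p, a)
  "linsota" → prefix "lin" already present; 4 new (s, o, t, a)
  "lindelu" → prefix "lin" already present; 4 new (d, e, l, u)
  "linlu" → prefix "lin" already present; 2 new (l, u)
  "lindorfen" → prefix "lind" already present; 5 new (o, r, f, e, n)
  "mor" → 3 new (m, o, r)
  "linneven" → prefix "lin" already present; 5 new (n, e, v, e, n)
  "lingalmor" → prefix "lin" already present; 6 new (g, a, l, m, o, r)
  "linsonefen" → prefix "linso" already present; 5 new (n, e, f, e, n)
Total nodes = 10 + 4 + 4 + 2 + 5 + 3 + 5 + 6 + 5 = 44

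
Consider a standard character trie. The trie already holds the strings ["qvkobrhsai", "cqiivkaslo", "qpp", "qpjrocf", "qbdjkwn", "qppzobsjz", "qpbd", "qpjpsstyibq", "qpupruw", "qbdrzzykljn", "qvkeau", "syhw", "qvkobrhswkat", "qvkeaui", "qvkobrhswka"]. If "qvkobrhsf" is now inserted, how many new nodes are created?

1

The longest prefix of "qvkobrhsf" already in the trie is "qvkobrhs" (length 8).
New nodes needed: |"qvkobrhsf"| − 8 = 9 − 8 = 1.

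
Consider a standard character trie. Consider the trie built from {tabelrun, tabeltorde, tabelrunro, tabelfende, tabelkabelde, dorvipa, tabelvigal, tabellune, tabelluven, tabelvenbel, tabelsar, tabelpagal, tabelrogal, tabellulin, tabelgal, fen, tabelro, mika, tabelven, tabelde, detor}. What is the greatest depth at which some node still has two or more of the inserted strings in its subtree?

The deepest shared node is where two words last agree before diverging.
e.g. "tabelrun" and "tabelrunro" share the prefix "tabelrun" of length 8; no pair shares a longer one.
Longest shared-prefix length: 8

8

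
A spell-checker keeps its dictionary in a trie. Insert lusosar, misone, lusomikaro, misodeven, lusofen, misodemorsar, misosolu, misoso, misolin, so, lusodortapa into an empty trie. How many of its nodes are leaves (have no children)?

10

Leaves are exactly the stored words that no other stored word extends.
Those words: "lusodortapa", "lusofen", "lusomikaro", "lusosar", "misodemorsar", "misodeven", "misolin", "misone", "misosolu", "so"
Leaf count: 10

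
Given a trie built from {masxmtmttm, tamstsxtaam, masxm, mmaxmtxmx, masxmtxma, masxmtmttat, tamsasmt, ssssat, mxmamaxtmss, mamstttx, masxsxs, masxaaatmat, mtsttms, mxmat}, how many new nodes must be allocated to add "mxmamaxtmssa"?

The longest prefix of "mxmamaxtmssa" already in the trie is "mxmamaxtmss" (length 11).
New nodes needed: |"mxmamaxtmssa"| − 11 = 12 − 11 = 1.

1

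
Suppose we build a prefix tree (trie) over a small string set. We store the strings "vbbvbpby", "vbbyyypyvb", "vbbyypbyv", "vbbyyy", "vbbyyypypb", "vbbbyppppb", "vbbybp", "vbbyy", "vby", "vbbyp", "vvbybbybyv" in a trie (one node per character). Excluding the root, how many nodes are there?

41

For each word, the new-node count is its length minus the longest prefix already in the trie:
  "vbbvbpby" → 8 new (v, b, b, v, b, p, b, y)
  "vbbyyypyvb" → prefix "vbb" already present; 7 new (y, y, y, p, y, v, b)
  "vbbyypbyv" → prefix "vbbyy" already present; 4 new (p, b, y, v)
  "vbbyyy" → prefix "vbbyyy" already present; 0 new (none)
  "vbbyyypypb" → prefix "vbbyyypy" already present; 2 new (p, b)
  "vbbbyppppb" → prefix "vbb" already present; 7 new (b, y, p, p, p, p, b)
  "vbbybp" → prefix "vbby" already present; 2 new (b, p)
  "vbbyy" → prefix "vbbyy" already present; 0 new (none)
  "vby" → prefix "vb" already present; 1 new (y)
  "vbbyp" → prefix "vbby" already present; 1 new (p)
  "vvbybbybyv" → prefix "v" already present; 9 new (v, b, y, b, b, y, b, y, v)
Total nodes = 8 + 7 + 4 + 0 + 2 + 7 + 2 + 0 + 1 + 1 + 9 = 41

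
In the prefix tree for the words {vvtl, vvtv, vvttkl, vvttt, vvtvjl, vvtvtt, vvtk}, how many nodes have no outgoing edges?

6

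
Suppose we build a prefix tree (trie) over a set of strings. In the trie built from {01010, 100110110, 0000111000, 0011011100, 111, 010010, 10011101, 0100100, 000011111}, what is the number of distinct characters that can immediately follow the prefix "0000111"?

2

Follow the path "0000111" to its node, then look at its outgoing edges.
Characters that immediately follow "0000111" among the stored strings: {0, 1}.
That node has 2 child edges.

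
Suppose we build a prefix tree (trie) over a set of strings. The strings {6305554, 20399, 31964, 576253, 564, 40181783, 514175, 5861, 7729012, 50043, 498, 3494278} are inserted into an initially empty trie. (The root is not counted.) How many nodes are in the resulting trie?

For each word, the new-node count is its length minus the longest prefix already in the trie:
  "6305554" → 7 new (6, 3, 0, 5, 5, 5, 4)
  "20399" → 5 new (2, 0, 3, 9, 9)
  "31964" → 5 new (3, 1, 9, 6, 4)
  "576253" → 6 new (5, 7, 6, 2, 5, 3)
  "564" → prefix "5" already present; 2 new (6, 4)
  "40181783" → 8 new (4, 0, 1, 8, 1, 7, 8, 3)
  "514175" → prefix "5" already present; 5 new (1, 4, 1, 7, 5)
  "5861" → prefix "5" already present; 3 new (8, 6, 1)
  "7729012" → 7 new (7, 7, 2, 9, 0, 1, 2)
  "50043" → prefix "5" already present; 4 new (0, 0, 4, 3)
  "498" → prefix "4" already present; 2 new (9, 8)
  "3494278" → prefix "3" already present; 6 new (4, 9, 4, 2, 7, 8)
Total nodes = 7 + 5 + 5 + 6 + 2 + 8 + 5 + 3 + 7 + 4 + 2 + 6 = 60

60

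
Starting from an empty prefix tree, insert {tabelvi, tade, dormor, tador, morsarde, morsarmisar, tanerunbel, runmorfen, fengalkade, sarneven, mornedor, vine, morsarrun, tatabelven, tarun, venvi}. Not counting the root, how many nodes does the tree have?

Count nodes per top-level branch (shared prefixes stored once):
  'd'-branch (dormor): 6 nodes
  'f'-branch (fengalkade): 10 nodes
  'm'-branch (mornedor, morsarde, morsarmisar, morsarrun): 21 nodes
  'r'-branch (runmorfen): 9 nodes
  's'-branch (sarneven): 8 nodes
  't'-branch (tabelvi, tade, tador, tanerunbel, tarun, tatabelven): 30 nodes
  'v'-branch (venvi, vine): 8 nodes
Sum: 92

92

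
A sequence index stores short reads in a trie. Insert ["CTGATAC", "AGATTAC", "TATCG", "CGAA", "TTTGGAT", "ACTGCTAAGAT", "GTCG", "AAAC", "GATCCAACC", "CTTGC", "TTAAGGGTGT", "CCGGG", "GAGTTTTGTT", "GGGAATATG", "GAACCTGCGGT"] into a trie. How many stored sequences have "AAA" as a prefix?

Walk to "AAA"; the words in its subtree are exactly those with that prefix.
Matches: "AAAC"
Count: 1

1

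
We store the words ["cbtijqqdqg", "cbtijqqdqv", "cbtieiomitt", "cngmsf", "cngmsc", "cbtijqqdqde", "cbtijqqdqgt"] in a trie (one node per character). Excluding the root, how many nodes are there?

Count nodes per top-level branch (shared prefixes stored once):
  'c'-branch (cbtieiomitt, cbtijqqdqde, cbtijqqdqg, cbtijqqdqgt, cbtijqqdqv, cngmsc, cngmsf): 27 nodes
Sum: 27

27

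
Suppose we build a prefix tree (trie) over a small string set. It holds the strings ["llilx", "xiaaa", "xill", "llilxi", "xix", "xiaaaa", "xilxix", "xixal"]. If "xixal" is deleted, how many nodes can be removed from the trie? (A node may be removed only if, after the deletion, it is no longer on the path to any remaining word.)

2

Walk "xixal" from the leaf back toward the root, removing each node that no remaining word uses.
The suffix "al" (2 nodes) is used only by "xixal"; "xix" is itself a stored word, so pruning stops there.
Nodes removed: 2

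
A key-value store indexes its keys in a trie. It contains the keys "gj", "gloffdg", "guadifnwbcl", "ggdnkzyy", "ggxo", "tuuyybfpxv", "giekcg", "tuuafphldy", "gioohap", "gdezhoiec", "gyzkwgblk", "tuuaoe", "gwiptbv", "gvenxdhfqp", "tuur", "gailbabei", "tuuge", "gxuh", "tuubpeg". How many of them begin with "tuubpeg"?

1

Traverse to the node for "tuubpeg", then collect every word in that subtree.
Matches: "tuubpeg"
Count: 1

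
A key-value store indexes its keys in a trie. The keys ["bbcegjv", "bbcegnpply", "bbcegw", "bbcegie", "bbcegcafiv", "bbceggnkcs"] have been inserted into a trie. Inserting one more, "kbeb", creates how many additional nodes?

4

Nothing in the trie begins with "k"; the whole of "kbeb" is new.
4 − 0 = 4 new nodes.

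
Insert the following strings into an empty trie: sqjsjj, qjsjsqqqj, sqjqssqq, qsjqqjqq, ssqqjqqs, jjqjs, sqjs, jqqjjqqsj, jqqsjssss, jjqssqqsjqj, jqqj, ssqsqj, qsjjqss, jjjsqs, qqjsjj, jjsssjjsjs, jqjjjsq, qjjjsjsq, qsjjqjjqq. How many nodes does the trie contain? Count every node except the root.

100

Insert word by word; a character creates a node only if that edge doesn't already exist:
  "sqjsjj" → 6 new (s, q, j, s, j, j)
  "qjsjsqqqj" → 9 new (q, j, s, j, s, q, q, q, j)
  "sqjqssqq" → prefix "sqj" already present; 5 new (q, s, s, q, q)
  "qsjqqjqq" → prefix "q" already present; 7 new (s, j, q, q, j, q, q)
  "ssqqjqqs" → prefix "s" already present; 7 new (s, q, q, j, q, q, s)
  "jjqjs" → 5 new (j, j, q, j, s)
  "sqjs" → prefix "sqjs" already present; 0 new (none)
  "jqqjjqqsj" → prefix "j" already present; 8 new (q, q, j, j, q, q, s, j)
  "jqqsjssss" → prefix "jqq" already present; 6 new (s, j, s, s, s, s)
  "jjqssqqsjqj" → prefix "jjq" already present; 8 new (s, s, q, q, s, j, q, j)
  "jqqj" → prefix "jqqj" already present; 0 new (none)
  "ssqsqj" → prefix "ssq" already present; 3 new (s, q, j)
  "qsjjqss" → prefix "qsj" already present; 4 new (j, q, s, s)
  "jjjsqs" → prefix "jj" already present; 4 new (j, s, q, s)
  "qqjsjj" → prefix "q" already present; 5 new (q, j, s, j, j)
  "jjsssjjsjs" → prefix "jj" already present; 8 new (s, s, s, j, j, s, j, s)
  "jqjjjsq" → prefix "jq" already present; 5 new (j, j, j, s, q)
  "qjjjsjsq" → prefix "qj" already present; 6 new (j, j, s, j, s, q)
  "qsjjqjjqq" → prefix "qsjjq" already present; 4 new (j, j, q, q)
Total nodes = 6 + 9 + 5 + 7 + 7 + 5 + 0 + 8 + 6 + 8 + 0 + 3 + 4 + 4 + 5 + 8 + 5 + 6 + 4 = 100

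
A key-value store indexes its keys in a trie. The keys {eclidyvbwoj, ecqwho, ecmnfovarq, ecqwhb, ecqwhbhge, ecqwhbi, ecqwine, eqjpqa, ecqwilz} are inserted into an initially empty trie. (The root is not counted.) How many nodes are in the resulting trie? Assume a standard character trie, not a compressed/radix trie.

Trace insertions, counting only characters that open a new branch:
  "eclidyvbwoj" → 11 new (e, c, l, i, d, y, v, b, w, o, j)
  "ecqwho" → prefix "ec" already present; 4 new (q, w, h, o)
  "ecmnfovarq" → prefix "ec" already present; 8 new (m, n, f, o, v, a, r, q)
  "ecqwhb" → prefix "ecqwh" already present; 1 new (b)
  "ecqwhbhge" → prefix "ecqwhb" already present; 3 new (h, g, e)
  "ecqwhbi" → prefix "ecqwhb" already present; 1 new (i)
  "ecqwine" → prefix "ecqw" already present; 3 new (i, n, e)
  "eqjpqa" → prefix "e" already present; 5 new (q, j, p, q, a)
  "ecqwilz" → prefix "ecqwi" already present; 2 new (l, z)
Total nodes = 11 + 4 + 8 + 1 + 3 + 1 + 3 + 5 + 2 = 38

38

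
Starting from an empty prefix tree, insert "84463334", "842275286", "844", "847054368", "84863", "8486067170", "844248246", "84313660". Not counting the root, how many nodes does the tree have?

Count nodes per top-level branch (shared prefixes stored once):
  '8'-branch (842275286, 84313660, 844, 844248246, 84463334, 847054368, 8486067170, 84863): 43 nodes
Sum: 43

43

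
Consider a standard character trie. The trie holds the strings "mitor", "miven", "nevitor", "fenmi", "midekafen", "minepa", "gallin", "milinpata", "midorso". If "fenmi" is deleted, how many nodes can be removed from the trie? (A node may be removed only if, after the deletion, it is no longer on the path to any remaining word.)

A node on "fenmi"'s path can go only if nothing else ends at it or branches off below it.
No other word shares any prefix with "fenmi", so all 5 of its nodes go.
Nodes removed: 5

5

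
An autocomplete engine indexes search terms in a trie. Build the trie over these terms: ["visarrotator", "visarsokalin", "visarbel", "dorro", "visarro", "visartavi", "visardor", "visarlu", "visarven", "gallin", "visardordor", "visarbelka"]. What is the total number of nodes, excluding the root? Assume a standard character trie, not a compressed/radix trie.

Count nodes per top-level branch (shared prefixes stored once):
  'd'-branch (dorro): 5 nodes
  'g'-branch (gallin): 6 nodes
  'v'-branch (visarbel, visarbelka, visardor, visardordor, visarlu, visarro, visarrotator, visarsokalin, visartavi, visarven): 39 nodes
Sum: 50

50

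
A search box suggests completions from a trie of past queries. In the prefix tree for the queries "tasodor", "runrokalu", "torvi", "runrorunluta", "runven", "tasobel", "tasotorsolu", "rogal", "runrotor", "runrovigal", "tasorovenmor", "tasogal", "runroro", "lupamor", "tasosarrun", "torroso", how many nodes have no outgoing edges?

16

Leaves are exactly the stored words that no other stored word extends.
Those words: "lupamor", "rogal", "runrokalu", "runroro", "runrorunluta", "runrotor", "runrovigal", "runven", "tasobel", "tasodor", "tasogal", "tasorovenmor", "tasosarrun", "tasotorsolu", "torroso", "torvi"
Leaf count: 16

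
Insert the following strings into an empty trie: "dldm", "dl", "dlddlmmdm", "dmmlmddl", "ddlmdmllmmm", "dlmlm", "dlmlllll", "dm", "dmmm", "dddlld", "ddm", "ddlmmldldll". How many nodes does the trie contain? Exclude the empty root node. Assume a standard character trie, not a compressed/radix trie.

Count nodes per top-level branch (shared prefixes stored once):
  'd'-branch (dddlld, ddlmdmllmmm, ddlmmldldll, ddm, dl, dlddlmmdm, dldm, dlmlllll, dlmlm, dm, dmmlmddl, dmmm): 47 nodes
Sum: 47

47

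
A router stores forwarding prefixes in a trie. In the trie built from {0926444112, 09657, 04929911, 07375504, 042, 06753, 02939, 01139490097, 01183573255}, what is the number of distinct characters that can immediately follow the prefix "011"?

2

The children of the "011" node are the distinct next characters among strings starting with "011".
Characters that immediately follow "011" among the stored strings: {3, 8}.
That node has 2 child edges.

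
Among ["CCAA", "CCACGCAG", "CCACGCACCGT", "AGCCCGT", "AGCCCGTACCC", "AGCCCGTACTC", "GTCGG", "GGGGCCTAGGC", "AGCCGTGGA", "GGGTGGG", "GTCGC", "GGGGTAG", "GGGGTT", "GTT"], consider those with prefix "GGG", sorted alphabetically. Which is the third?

Filter for "GGG…" and sort: "GGGGCCTAGGC", "GGGGTAG", "GGGGTT", "GGGTGGG"
The 3rd is GGGGTT.

GGGGTT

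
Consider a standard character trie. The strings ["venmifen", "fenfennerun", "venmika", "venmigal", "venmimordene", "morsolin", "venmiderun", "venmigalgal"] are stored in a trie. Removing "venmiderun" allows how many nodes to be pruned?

5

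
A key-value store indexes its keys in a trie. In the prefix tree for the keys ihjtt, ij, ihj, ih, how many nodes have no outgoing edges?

2

Leaves are exactly the stored words that no other stored word extends.
Those words: "ihjtt", "ij"
Leaf count: 2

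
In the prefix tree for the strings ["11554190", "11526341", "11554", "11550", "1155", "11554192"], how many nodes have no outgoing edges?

A leaf is a node with no children — equivalently, the end of a word that is not a proper prefix of any other stored word.
Those words: "11526341", "11550", "11554190", "11554192"
Leaf count: 4

4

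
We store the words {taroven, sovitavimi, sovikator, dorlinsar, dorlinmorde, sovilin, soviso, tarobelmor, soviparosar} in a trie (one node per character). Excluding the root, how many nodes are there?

For each word, the new-node count is its length minus the longest prefix already in the trie:
  "taroven" → 7 new (t, a, r, o, v, e, n)
  "sovitavimi" → 10 new (s, o, v, i, t, a, v, i, m, i)
  "sovikator" → prefix "sovi" already present; 5 new (k, a, t, o, r)
  "dorlinsar" → 9 new (d, o, r, l, i, n, s, a, r)
  "dorlinmorde" → prefix "dorlin" already present; 5 new (m, o, r, d, e)
  "sovilin" → prefix "sovi" already present; 3 new (l, i, n)
  "soviso" → prefix "sovi" already present; 2 new (s, o)
  "tarobelmor" → prefix "taro" already present; 6 new (b, e, l, m, o, r)
  "soviparosar" → prefix "sovi" already present; 7 new (p, a, r, o, s, a, r)
Total nodes = 7 + 10 + 5 + 9 + 5 + 3 + 2 + 6 + 7 = 54

54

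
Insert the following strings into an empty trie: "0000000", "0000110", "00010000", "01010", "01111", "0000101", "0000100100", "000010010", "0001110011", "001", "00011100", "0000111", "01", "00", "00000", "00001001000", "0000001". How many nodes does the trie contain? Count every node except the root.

Count nodes per top-level branch (shared prefixes stored once):
  '0'-branch (00, 00000, 0000000, 0000001, 000010010, 0000100100, 00001001000, 0000101, 0000110, 0000111, 00010000, 00011100, 0001110011, 001, 01, 01010, 01111): 38 nodes
Sum: 38

38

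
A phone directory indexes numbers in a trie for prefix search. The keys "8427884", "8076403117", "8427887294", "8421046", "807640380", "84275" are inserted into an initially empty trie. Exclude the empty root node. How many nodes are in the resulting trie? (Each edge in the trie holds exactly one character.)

27

Trace insertions, counting only characters that open a new branch:
  "8427884" → 7 new (8, 4, 2, 7, 8, 8, 4)
  "8076403117" → prefix "8" already present; 9 new (0, 7, 6, 4, 0, 3, 1, 1, 7)
  "8427887294" → prefix "842788" already present; 4 new (7, 2, 9, 4)
  "8421046" → prefix "842" already present; 4 new (1, 0, 4, 6)
  "807640380" → prefix "8076403" already present; 2 new (8, 0)
  "84275" → prefix "8427" already present; 1 new (5)
Total nodes = 7 + 9 + 4 + 4 + 2 + 1 = 27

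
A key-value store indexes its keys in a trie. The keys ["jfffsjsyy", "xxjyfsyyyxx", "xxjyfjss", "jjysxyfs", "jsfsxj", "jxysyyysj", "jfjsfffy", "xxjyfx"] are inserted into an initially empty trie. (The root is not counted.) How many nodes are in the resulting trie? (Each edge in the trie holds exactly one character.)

50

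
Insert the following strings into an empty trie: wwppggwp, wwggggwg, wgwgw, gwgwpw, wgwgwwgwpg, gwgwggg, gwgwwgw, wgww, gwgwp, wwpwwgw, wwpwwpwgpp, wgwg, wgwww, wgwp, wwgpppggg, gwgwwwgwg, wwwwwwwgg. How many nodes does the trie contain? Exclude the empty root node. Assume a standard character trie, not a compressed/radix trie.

64

Trace insertions, counting only characters that open a new branch:
  "wwppggwp" → 8 new (w, w, p, p, g, g, w, p)
  "wwggggwg" → prefix "ww" already present; 6 new (g, g, g, g, w, g)
  "wgwgw" → prefix "w" already present; 4 new (g, w, g, w)
  "gwgwpw" → 6 new (g, w, g, w, p, w)
  "wgwgwwgwpg" → prefix "wgwgw" already present; 5 new (w, g, w, p, g)
  "gwgwggg" → prefix "gwgw" already present; 3 new (g, g, g)
  "gwgwwgw" → prefix "gwgw" already present; 3 new (w, g, w)
  "wgww" → prefix "wgw" already present; 1 new (w)
  "gwgwp" → prefix "gwgwp" already present; 0 new (none)
  "wwpwwgw" → prefix "wwp" already present; 4 new (w, w, g, w)
  "wwpwwpwgpp" → prefix "wwpww" already present; 5 new (p, w, g, p, p)
  "wgwg" → prefix "wgwg" already present; 0 new (none)
  "wgwww" → prefix "wgww" already present; 1 new (w)
  "wgwp" → prefix "wgw" already present; 1 new (p)
  "wwgpppggg" → prefix "wwg" already present; 6 new (p, p, p, g, g, g)
  "gwgwwwgwg" → prefix "gwgww" already present; 4 new (w, g, w, g)
  "wwwwwwwgg" → prefix "ww" already present; 7 new (w, w, w, w, w, g, g)
Total nodes = 8 + 6 + 4 + 6 + 5 + 3 + 3 + 1 + 0 + 4 + 5 + 0 + 1 + 1 + 6 + 4 + 7 = 64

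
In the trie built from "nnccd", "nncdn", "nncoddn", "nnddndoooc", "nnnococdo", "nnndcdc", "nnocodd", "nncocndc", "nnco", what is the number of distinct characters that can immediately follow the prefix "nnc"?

3

Follow the path "nnc" to its node, then look at its outgoing edges.
Characters that immediately follow "nnc" among the stored strings: {c, d, o}.
That node has 3 child edges.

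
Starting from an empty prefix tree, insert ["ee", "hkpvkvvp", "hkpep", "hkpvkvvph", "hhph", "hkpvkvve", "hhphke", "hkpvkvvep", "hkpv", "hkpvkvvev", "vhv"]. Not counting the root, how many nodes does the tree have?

Trie structure (* marks end of a word):
(root)
├─ e
│  └─ e *
├─ h
│  ├─ h
│  │  └─ p
│  │     └─ h *
│  │        └─ k
│  │           └─ e *
│  └─ k
│     └─ p
│        ├─ e
│        │  └─ p *
│        └─ v *
│           └─ k
│              └─ v
│                 └─ v
│                    ├─ e *
│                    │  ├─ p *
│                    │  └─ v *
│                    └─ p *
│                       └─ h *
└─ v
   └─ h
      └─ v *
Counting every labelled node above: 24.

24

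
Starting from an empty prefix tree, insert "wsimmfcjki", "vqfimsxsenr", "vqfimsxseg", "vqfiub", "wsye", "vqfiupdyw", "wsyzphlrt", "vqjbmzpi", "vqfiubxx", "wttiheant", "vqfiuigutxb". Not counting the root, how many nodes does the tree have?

Count nodes per top-level branch (shared prefixes stored once):
  'v'-branch (vqfimsxseg, vqfimsxsenr, vqfiub, vqfiubxx, vqfiuigutxb, vqfiupdyw, vqjbmzpi): 32 nodes
  'w'-branch (wsimmfcjki, wsye, wsyzphlrt, wttiheant): 26 nodes
Sum: 58

58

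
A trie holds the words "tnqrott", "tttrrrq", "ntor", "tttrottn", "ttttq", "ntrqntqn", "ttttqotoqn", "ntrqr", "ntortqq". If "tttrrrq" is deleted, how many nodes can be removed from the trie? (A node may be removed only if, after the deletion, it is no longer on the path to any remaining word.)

3

Walk "tttrrrq" from the leaf back toward the root, removing each node that no remaining word uses.
The suffix "rrq" (3 nodes) is used only by "tttrrrq"; the node for "tttr" still has the child "o", so pruning stops there.
Nodes removed: 3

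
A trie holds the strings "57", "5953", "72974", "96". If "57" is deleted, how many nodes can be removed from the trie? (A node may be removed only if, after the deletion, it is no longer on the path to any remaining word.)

After clearing the end-marker at "57", prune upward until reaching a node still needed by another word.
The suffix "7" (1 node) is used only by "57"; the node for "5" still has the child "9", so pruning stops there.
Nodes removed: 1

1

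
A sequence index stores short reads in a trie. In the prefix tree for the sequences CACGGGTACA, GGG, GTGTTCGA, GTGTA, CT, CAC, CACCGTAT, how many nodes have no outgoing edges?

6

Leaves are exactly the stored words that no other stored word extends.
Those words: "CACCGTAT", "CACGGGTACA", "CT", "GGG", "GTGTA", "GTGTTCGA"
Leaf count: 6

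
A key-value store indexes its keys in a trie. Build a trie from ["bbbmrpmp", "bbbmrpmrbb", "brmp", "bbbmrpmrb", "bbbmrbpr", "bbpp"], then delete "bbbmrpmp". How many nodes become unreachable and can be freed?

1

After clearing the end-marker at "bbbmrpmp", prune upward until reaching a node still needed by another word.
The suffix "p" (1 node) is used only by "bbbmrpmp"; the node for "bbbmrpm" still has the child "r", so pruning stops there.
Nodes removed: 1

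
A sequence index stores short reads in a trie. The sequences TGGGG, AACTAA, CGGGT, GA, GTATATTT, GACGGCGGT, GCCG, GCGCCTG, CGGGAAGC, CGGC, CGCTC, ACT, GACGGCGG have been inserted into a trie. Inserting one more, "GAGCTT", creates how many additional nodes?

Walking "GAGCTT" from the root, the first 2 characters ("GA") follow existing edges; "G" is the first miss.
New nodes needed: |"GAGCTT"| − 2 = 6 − 2 = 4.

4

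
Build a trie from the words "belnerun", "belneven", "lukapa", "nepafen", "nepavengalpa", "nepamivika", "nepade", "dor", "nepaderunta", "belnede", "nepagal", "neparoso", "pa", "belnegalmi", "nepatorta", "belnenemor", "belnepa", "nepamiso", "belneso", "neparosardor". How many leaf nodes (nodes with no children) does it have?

Leaves are exactly the stored words that no other stored word extends.
Those words: "belnede", "belnegalmi", "belnenemor", "belnepa", "belnerun", "belneso", "belneven", "dor", "lukapa", "nepaderunta", "nepafen", "nepagal", "nepamiso", "nepamivika", "neparosardor", "neparoso", "nepatorta", "nepavengalpa", "pa"
Leaf count: 19

19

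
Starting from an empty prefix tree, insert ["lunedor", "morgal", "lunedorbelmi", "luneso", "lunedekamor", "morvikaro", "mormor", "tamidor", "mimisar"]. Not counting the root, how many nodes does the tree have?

48

Count nodes per top-level branch (shared prefixes stored once):
  'l'-branch (lunedekamor, lunedor, lunedorbelmi, luneso): 20 nodes
  'm'-branch (mimisar, morgal, mormor, morvikaro): 21 nodes
  't'-branch (tamidor): 7 nodes
Sum: 48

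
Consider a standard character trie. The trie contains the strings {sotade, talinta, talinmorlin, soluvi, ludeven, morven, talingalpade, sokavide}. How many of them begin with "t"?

3

Walk to "t"; the words in its subtree are exactly those with that prefix.
Matches: "talingalpade", "talinmorlin", "talinta"
Count: 3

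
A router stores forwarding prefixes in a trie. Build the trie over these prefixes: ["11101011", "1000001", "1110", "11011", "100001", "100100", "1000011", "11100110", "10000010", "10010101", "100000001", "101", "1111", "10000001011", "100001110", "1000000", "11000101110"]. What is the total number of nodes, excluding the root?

49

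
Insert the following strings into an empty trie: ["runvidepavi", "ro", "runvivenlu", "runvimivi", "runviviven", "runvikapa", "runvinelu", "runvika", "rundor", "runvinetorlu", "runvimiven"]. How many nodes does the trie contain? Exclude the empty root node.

43

For each word, the new-node count is its length minus the longest prefix already in the trie:
  "runvidepavi" → 11 new (r, u, n, v, i, d, e, p, a, v, i)
  "ro" → prefix "r" already present; 1 new (o)
  "runvivenlu" → prefix "runvi" already present; 5 new (v, e, n, l, u)
  "runvimivi" → prefix "runvi" already present; 4 new (m, i, v, i)
  "runviviven" → prefix "runviv" already present; 4 new (i, v, e, n)
  "runvikapa" → prefix "runvi" already present; 4 new (k, a, p, a)
  "runvinelu" → prefix "runvi" already present; 4 new (n, e, l, u)
  "runvika" → prefix "runvika" already present; 0 new (none)
  "rundor" → prefix "run" already present; 3 new (d, o, r)
  "runvinetorlu" → prefix "runvine" already present; 5 new (t, o, r, l, u)
  "runvimiven" → prefix "runvimiv" already present; 2 new (e, n)
Total nodes = 11 + 1 + 5 + 4 + 4 + 4 + 4 + 0 + 3 + 5 + 2 = 43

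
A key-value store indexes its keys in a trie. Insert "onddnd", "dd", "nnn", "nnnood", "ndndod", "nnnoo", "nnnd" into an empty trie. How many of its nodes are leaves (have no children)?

A leaf is a node with no children — equivalently, the end of a word that is not a proper prefix of any other stored word.
Those words: "dd", "ndndod", "nnnd", "nnnood", "onddnd"
Leaf count: 5

5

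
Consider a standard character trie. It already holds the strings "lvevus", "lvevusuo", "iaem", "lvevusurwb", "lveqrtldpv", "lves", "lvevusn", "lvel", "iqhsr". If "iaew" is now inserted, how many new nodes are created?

Walking "iaew" from the root, the first 3 characters ("iae") follow existing edges; "w" is the first miss.
New nodes needed: |"iaew"| − 3 = 4 − 3 = 1.

1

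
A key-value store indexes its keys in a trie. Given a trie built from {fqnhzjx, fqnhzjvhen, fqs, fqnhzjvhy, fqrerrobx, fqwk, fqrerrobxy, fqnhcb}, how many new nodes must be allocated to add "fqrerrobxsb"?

2

Walking "fqrerrobxsb" from the root, the first 9 characters ("fqrerrobx") follow existing edges; "s" is the first miss.
Each of the 2 remaining characters creates one node.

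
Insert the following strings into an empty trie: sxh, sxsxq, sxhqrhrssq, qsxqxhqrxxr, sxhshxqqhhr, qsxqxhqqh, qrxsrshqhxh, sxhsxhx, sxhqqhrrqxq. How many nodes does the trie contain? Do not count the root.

Insert word by word; a character creates a node only if that edge doesn't already exist:
  "sxh" → 3 new (s, x, h)
  "sxsxq" → prefix "sx" already present; 3 new (s, x, q)
  "sxhqrhrssq" → prefix "sxh" already present; 7 new (q, r, h, r, s, s, q)
  "qsxqxhqrxxr" → 11 new (q, s, x, q, x, h, q, r, x, x, r)
  "sxhshxqqhhr" → prefix "sxh" already present; 8 new (s, h, x, q, q, h, h, r)
  "qsxqxhqqh" → prefix "qsxqxhq" already present; 2 new (q, h)
  "qrxsrshqhxh" → prefix "q" already present; 10 new (r, x, s, r, s, h, q, h, x, h)
  "sxhsxhx" → prefix "sxhs" already present; 3 new (x, h, x)
  "sxhqqhrrqxq" → prefix "sxhq" already present; 7 new (q, h, r, r, q, x, q)
Total nodes = 3 + 3 + 7 + 11 + 8 + 2 + 10 + 3 + 7 = 54

54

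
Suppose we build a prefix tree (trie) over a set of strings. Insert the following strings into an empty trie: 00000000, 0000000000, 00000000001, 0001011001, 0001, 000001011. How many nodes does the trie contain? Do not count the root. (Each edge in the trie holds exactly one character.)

22

Insert word by word; a character creates a node only if that edge doesn't already exist:
  "00000000" → 8 new (0, 0, 0, 0, 0, 0, 0, 0)
  "0000000000" → prefix "00000000" already present; 2 new (0, 0)
  "00000000001" → prefix "0000000000" already present; 1 new (1)
  "0001011001" → prefix "000" already present; 7 new (1, 0, 1, 1, 0, 0, 1)
  "0001" → prefix "0001" already present; 0 new (none)
  "000001011" → prefix "00000" already present; 4 new (1, 0, 1, 1)
Total nodes = 8 + 2 + 1 + 7 + 0 + 4 = 22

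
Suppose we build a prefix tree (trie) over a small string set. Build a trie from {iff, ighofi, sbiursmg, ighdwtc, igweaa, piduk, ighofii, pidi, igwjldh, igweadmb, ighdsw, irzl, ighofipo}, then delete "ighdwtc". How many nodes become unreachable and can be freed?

3

After clearing the end-marker at "ighdwtc", prune upward until reaching a node still needed by another word.
The suffix "wtc" (3 nodes) is used only by "ighdwtc"; the node for "ighd" still has the child "s", so pruning stops there.
Nodes removed: 3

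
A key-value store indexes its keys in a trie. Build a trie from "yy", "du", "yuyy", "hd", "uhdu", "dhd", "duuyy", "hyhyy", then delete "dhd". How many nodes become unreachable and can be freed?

2

After clearing the end-marker at "dhd", prune upward until reaching a node still needed by another word.
The suffix "hd" (2 nodes) is used only by "dhd"; the node for "d" still has the child "u", so pruning stops there.
Nodes removed: 2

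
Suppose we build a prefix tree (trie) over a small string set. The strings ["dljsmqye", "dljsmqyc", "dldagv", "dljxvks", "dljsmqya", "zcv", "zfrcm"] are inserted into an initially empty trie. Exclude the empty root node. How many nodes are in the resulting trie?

Count nodes per top-level branch (shared prefixes stored once):
  'd'-branch (dldagv, dljsmqya, dljsmqyc, dljsmqye, dljxvks): 18 nodes
  'z'-branch (zcv, zfrcm): 7 nodes
Sum: 25

25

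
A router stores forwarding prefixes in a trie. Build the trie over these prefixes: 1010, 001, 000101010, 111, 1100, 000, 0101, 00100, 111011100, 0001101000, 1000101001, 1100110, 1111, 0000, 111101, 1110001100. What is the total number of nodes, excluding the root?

56

Trace insertions, counting only characters that open a new branch:
  "1010" → 4 new (1, 0, 1, 0)
  "001" → 3 new (0, 0, 1)
  "000101010" → prefix "00" already present; 7 new (0, 1, 0, 1, 0, 1, 0)
  "111" → prefix "1" already present; 2 new (1, 1)
  "1100" → prefix "11" already present; 2 new (0, 0)
  "000" → prefix "000" already present; 0 new (none)
  "0101" → prefix "0" already present; 3 new (1, 0, 1)
  "00100" → prefix "001" already present; 2 new (0, 0)
  "111011100" → prefix "111" already present; 6 new (0, 1, 1, 1, 0, 0)
  "0001101000" → prefix "0001" already present; 6 new (1, 0, 1, 0, 0, 0)
  "1000101001" → prefix "10" already present; 8 new (0, 0, 1, 0, 1, 0, 0, 1)
  "1100110" → prefix "1100" already present; 3 new (1, 1, 0)
  "1111" → prefix "111" already present; 1 new (1)
  "0000" → prefix "000" already present; 1 new (0)
  "111101" → prefix "1111" already present; 2 new (0, 1)
  "1110001100" → prefix "1110" already present; 6 new (0, 0, 1, 1, 0, 0)
Total nodes = 4 + 3 + 7 + 2 + 2 + 0 + 3 + 2 + 6 + 6 + 8 + 3 + 1 + 1 + 2 + 6 = 56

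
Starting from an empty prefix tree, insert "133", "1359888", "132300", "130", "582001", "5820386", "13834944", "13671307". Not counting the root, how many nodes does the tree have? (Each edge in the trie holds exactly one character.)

Insert word by word; a character creates a node only if that edge doesn't already exist:
  "133" → 3 new (1, 3, 3)
  "1359888" → prefix "13" already present; 5 new (5, 9, 8, 8, 8)
  "132300" → prefix "13" already present; 4 new (2, 3, 0, 0)
  "130" → prefix "13" already present; 1 new (0)
  "582001" → 6 new (5, 8, 2, 0, 0, 1)
  "5820386" → prefix "5820" already present; 3 new (3, 8, 6)
  "13834944" → prefix "13" already present; 6 new (8, 3, 4, 9, 4, 4)
  "13671307" → prefix "13" already present; 6 new (6, 7, 1, 3, 0, 7)
Total nodes = 3 + 5 + 4 + 1 + 6 + 3 + 6 + 6 = 34

34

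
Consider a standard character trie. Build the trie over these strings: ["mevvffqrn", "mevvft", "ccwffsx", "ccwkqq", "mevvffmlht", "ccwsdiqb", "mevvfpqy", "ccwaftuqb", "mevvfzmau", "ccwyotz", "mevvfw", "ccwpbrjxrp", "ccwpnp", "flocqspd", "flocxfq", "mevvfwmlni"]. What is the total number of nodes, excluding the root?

Count nodes per top-level branch (shared prefixes stored once):
  'c'-branch (ccwaftuqb, ccwffsx, ccwkqq, ccwpbrjxrp, ccwpnp, ccwsdiqb, ccwyotz): 34 nodes
  'f'-branch (flocqspd, flocxfq): 11 nodes
  'm'-branch (mevvffmlht, mevvffqrn, mevvfpqy, mevvft, mevvfw, mevvfwmlni, mevvfzmau): 26 nodes
Sum: 71

71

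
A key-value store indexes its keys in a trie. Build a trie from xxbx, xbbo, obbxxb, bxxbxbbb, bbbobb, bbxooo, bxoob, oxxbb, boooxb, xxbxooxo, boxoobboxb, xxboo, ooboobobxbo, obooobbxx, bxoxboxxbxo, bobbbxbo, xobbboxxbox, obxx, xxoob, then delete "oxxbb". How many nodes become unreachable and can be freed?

4

A node on "oxxbb"'s path can go only if nothing else ends at it or branches off below it.
The suffix "xxbb" (4 nodes) is used only by "oxxbb"; the node for "o" still has the child "b", so pruning stops there.
Nodes removed: 4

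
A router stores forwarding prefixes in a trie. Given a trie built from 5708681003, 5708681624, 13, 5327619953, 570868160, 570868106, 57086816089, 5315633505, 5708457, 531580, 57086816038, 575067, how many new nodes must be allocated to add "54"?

Walking "54" from the root, the first 1 characters ("5") follow existing edges; "4" is the first miss.
Each of the 1 remaining characters creates one node.

1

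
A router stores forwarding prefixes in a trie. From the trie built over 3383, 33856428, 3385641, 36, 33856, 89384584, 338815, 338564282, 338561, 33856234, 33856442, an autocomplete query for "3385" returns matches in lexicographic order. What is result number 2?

338561

Filter for "3385…" and sort: "33856", "338561", "33856234", "3385641", "33856428", "338564282", "33856442"
The 2nd is 338561.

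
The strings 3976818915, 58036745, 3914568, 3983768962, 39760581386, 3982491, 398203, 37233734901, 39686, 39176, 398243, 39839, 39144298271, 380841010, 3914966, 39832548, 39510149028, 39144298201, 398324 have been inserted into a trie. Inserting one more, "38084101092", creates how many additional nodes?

2

Walking "38084101092" from the root, the first 9 characters ("380841010") follow existing edges; "9" is the first miss.
New nodes needed: |"38084101092"| − 9 = 11 − 9 = 2.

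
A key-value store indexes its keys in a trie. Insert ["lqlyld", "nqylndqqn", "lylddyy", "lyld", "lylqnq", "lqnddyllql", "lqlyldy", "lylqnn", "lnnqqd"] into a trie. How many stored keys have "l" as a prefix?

Filter for entries beginning with "l":
Words under "l": lnnqqd, lqlyld, lqlyldy, lqnddyllql, lyld, lylddyy, lylqnn, lylqnq
Count: 8

8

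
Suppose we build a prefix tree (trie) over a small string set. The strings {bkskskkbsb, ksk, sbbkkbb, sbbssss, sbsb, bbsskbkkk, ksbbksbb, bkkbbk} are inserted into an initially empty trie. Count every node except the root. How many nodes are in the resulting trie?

44

Insert word by word; a character creates a node only if that edge doesn't already exist:
  "bkskskkbsb" → 10 new (b, k, s, k, s, k, k, b, s, b)
  "ksk" → 3 new (k, s, k)
  "sbbkkbb" → 7 new (s, b, b, k, k, b, b)
  "sbbssss" → prefix "sbb" already present; 4 new (s, s, s, s)
  "sbsb" → prefix "sb" already present; 2 new (s, b)
  "bbsskbkkk" → prefix "b" already present; 8 new (b, s, s, k, b, k, k, k)
  "ksbbksbb" → prefix "ks" already present; 6 new (b, b, k, s, b, b)
  "bkkbbk" → prefix "bk" already present; 4 new (k, b, b, k)
Total nodes = 10 + 3 + 7 + 4 + 2 + 8 + 6 + 4 = 44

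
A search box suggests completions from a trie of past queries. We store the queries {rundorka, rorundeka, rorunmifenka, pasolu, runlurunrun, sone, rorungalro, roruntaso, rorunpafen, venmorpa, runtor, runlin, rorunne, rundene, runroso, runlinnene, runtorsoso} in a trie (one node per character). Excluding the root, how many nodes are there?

85

For each word, the new-node count is its length minus the longest prefix already in the trie:
  "rundorka" → 8 new (r, u, n, d, o, r, k, a)
  "rorundeka" → prefix "r" already present; 8 new (o, r, u, n, d, e, k, a)
  "rorunmifenka" → prefix "rorun" already present; 7 new (m, i, f, e, n, k, a)
  "pasolu" → 6 new (p, a, s, o, l, u)
  "runlurunrun" → prefix "run" already present; 8 new (l, u, r, u, n, r, u, n)
  "sone" → 4 new (s, o, n, e)
  "rorungalro" → prefix "rorun" already present; 5 new (g, a, l, r, o)
  "roruntaso" → prefix "rorun" already present; 4 new (t, a, s, o)
  "rorunpafen" → prefix "rorun" already present; 5 new (p, a, f, e, n)
  "venmorpa" → 8 new (v, e, n, m, o, r, p, a)
  "runtor" → prefix "run" already present; 3 new (t, o, r)
  "runlin" → prefix "runl" already present; 2 new (i, n)
  "rorunne" → prefix "rorun" already present; 2 new (n, e)
  "rundene" → prefix "rund" already present; 3 new (e, n, e)
  "runroso" → prefix "run" already present; 4 new (r, o, s, o)
  "runlinnene" → prefix "runlin" already present; 4 new (n, e, n, e)
  "runtorsoso" → prefix "runtor" already present; 4 new (s, o, s, o)
Total nodes = 8 + 8 + 7 + 6 + 8 + 4 + 5 + 4 + 5 + 8 + 3 + 2 + 2 + 3 + 4 + 4 + 4 = 85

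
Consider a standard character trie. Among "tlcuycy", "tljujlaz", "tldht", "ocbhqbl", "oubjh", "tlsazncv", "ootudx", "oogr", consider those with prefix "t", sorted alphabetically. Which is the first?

tlcuycy

DFS of the "t" subtree visits, in order: "tlcuycy", "tldht", "tljujlaz", "tlsazncv"
The 1st is tlcuycy.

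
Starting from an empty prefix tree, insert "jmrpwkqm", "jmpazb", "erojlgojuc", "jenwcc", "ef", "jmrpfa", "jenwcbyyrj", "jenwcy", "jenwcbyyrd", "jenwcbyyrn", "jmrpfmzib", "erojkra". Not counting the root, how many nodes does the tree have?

45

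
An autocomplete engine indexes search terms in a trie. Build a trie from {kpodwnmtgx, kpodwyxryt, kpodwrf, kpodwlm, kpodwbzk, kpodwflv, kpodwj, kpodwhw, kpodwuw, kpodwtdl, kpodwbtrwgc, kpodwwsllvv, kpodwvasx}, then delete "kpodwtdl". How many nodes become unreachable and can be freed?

A node on "kpodwtdl"'s path can go only if nothing else ends at it or branches off below it.
The suffix "tdl" (3 nodes) is used only by "kpodwtdl"; the node for "kpodw" still has the child "n", so pruning stops there.
Nodes removed: 3

3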